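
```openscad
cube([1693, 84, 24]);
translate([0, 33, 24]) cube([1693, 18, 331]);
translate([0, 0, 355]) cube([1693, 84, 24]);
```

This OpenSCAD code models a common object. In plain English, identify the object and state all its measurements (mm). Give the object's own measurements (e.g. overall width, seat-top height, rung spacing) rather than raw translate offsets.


An I-beam lying along x, 1693 mm long. Overall section height 379 mm. Two flanges 84 mm wide (y) and 24 mm thick, one on the floor and one at the top; a web 18 mm thick runs between them, centred on the flange width.


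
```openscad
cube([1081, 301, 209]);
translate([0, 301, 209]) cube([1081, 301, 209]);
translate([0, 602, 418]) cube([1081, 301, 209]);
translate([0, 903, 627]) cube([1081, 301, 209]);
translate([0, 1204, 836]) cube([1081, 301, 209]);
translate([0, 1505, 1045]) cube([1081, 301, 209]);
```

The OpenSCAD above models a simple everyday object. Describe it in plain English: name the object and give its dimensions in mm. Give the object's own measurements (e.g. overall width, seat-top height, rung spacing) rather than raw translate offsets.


A straight staircase of 6 solid steps. Each step is 1081 mm wide (x), 301 mm deep (y, the going) and 209 mm tall (the rise). The first step rests on the floor; each subsequent step sits one going further in +y and one rise higher in +z, directly behind and above the previous step with no overlap.


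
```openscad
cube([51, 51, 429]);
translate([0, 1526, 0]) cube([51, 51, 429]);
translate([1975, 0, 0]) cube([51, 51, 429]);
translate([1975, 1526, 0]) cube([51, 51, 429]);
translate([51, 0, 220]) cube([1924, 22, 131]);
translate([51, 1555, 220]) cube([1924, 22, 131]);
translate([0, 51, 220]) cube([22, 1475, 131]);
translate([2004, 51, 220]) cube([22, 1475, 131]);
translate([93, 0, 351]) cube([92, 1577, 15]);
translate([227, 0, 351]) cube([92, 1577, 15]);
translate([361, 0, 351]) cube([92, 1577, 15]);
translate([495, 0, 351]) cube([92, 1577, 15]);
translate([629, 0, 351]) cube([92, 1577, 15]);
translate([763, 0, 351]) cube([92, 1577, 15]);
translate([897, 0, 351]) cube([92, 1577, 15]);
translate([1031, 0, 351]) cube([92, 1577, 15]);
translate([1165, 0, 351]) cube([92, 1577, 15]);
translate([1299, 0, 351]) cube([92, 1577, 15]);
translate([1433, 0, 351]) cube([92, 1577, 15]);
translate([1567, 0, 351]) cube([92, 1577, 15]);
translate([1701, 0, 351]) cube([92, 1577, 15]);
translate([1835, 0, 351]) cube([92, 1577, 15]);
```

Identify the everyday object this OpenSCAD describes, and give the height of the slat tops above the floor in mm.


A bed frame. The slat-top height is 366 mm.

Four posts, four rails, and a row of slats — a bed frame. Slats sit on the rails at z = 220 + 131 = 351; with slat thickness 15, the top is 366 mm.


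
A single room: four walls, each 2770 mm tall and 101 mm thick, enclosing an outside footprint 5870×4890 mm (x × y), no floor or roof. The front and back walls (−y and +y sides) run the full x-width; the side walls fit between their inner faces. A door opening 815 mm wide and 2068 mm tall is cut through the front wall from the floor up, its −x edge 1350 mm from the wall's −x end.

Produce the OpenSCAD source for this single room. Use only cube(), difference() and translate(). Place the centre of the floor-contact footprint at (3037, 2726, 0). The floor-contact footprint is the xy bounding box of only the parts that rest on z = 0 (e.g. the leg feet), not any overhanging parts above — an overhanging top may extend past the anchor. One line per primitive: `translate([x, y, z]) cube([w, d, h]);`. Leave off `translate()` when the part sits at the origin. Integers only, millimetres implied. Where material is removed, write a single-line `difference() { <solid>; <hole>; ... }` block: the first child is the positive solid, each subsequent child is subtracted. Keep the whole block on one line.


difference() { translate([102, 281, 0]) cube([5870, 101, 2770]); translate([1452, 281, 0]) cube([815, 101, 2068]); }
translate([102, 5070, 0]) cube([5870, 101, 2770]);
translate([102, 382, 0]) cube([101, 4688, 2770]);
translate([5871, 382, 0]) cube([101, 4688, 2770]);


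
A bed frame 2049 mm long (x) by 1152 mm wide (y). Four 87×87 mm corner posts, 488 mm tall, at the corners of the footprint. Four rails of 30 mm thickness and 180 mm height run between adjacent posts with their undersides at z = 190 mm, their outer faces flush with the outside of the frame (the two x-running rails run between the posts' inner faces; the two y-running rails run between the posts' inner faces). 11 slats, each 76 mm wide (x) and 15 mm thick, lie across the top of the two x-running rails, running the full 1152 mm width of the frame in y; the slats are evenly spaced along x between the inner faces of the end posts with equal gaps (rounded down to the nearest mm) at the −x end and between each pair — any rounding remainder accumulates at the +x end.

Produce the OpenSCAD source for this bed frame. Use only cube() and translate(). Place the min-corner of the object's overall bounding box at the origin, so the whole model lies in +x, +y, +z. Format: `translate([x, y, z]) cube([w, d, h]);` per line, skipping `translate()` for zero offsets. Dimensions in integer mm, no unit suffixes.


cube([87, 87, 488]);
translate([0, 1065, 0]) cube([87, 87, 488]);
translate([1962, 0, 0]) cube([87, 87, 488]);
translate([1962, 1065, 0]) cube([87, 87, 488]);
translate([87, 0, 190]) cube([1875, 30, 180]);
translate([87, 1122, 190]) cube([1875, 30, 180]);
translate([0, 87, 190]) cube([30, 978, 180]);
translate([2019, 87, 190]) cube([30, 978, 180]);
translate([173, 0, 370]) cube([76, 1152, 15]);
translate([335, 0, 370]) cube([76, 1152, 15]);
translate([497, 0, 370]) cube([76, 1152, 15]);
translate([659, 0, 370]) cube([76, 1152, 15]);
translate([821, 0, 370]) cube([76, 1152, 15]);
translate([983, 0, 370]) cube([76, 1152, 15]);
translate([1145, 0, 370]) cube([76, 1152, 15]);
translate([1307, 0, 370]) cube([76, 1152, 15]);
translate([1469, 0, 370]) cube([76, 1152, 15]);
translate([1631, 0, 370]) cube([76, 1152, 15]);
translate([1793, 0, 370]) cube([76, 1152, 15]);


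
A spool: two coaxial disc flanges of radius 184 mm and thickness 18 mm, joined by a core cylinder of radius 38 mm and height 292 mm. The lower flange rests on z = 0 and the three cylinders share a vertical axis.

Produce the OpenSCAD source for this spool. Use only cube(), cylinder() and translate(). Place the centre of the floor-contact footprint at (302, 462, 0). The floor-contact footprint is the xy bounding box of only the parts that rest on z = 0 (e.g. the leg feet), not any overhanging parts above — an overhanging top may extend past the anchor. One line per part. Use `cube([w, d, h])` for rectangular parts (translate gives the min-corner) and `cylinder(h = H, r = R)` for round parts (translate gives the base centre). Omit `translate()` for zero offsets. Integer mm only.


translate([302, 462, 0]) cylinder(h = 18, r = 184);
translate([302, 462, 18]) cylinder(h = 292, r = 38);
translate([302, 462, 310]) cylinder(h = 18, r = 184);


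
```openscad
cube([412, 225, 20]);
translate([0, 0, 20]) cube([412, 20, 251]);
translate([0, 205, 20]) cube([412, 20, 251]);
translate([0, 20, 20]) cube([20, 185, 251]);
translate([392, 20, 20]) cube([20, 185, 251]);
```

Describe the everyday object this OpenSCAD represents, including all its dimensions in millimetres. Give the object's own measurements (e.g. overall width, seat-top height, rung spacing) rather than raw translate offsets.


An open-topped rectangular box: outside dimensions 412×225×271 mm, with a uniform wall and base thickness of 20 mm. The base is a full 412×225 slab on the floor; four walls sit on top of the base. The front and back walls (the −y and +y sides) span the full width; the two side walls fit between them.


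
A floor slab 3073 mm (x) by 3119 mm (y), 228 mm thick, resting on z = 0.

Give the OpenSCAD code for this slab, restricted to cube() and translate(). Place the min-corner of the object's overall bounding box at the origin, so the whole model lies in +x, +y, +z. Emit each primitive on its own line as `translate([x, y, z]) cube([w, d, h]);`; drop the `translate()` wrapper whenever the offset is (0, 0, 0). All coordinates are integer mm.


cube([3073, 3119, 228]);


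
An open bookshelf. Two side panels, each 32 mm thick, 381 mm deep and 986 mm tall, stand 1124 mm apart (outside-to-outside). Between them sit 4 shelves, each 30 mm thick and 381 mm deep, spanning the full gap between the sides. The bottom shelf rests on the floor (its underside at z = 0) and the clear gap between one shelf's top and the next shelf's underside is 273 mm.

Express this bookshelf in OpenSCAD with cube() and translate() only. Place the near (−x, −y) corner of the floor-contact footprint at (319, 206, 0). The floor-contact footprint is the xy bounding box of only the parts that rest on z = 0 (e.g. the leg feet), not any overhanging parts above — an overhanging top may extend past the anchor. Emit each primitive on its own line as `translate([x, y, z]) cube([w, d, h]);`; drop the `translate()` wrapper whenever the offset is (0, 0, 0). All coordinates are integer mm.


translate([319, 206, 0]) cube([32, 381, 986]);
translate([1411, 206, 0]) cube([32, 381, 986]);
translate([351, 206, 0]) cube([1060, 381, 30]);
translate([351, 206, 303]) cube([1060, 381, 30]);
translate([351, 206, 606]) cube([1060, 381, 30]);
translate([351, 206, 909]) cube([1060, 381, 30]);


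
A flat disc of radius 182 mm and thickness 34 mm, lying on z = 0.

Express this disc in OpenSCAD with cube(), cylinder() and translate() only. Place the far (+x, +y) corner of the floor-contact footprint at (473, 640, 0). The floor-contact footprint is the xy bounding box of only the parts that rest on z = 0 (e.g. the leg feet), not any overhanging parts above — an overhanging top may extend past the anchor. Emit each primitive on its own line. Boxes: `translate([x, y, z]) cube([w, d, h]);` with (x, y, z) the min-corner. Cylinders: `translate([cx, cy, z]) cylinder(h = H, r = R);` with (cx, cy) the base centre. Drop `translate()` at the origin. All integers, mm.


translate([291, 458, 0]) cylinder(h = 34, r = 182);


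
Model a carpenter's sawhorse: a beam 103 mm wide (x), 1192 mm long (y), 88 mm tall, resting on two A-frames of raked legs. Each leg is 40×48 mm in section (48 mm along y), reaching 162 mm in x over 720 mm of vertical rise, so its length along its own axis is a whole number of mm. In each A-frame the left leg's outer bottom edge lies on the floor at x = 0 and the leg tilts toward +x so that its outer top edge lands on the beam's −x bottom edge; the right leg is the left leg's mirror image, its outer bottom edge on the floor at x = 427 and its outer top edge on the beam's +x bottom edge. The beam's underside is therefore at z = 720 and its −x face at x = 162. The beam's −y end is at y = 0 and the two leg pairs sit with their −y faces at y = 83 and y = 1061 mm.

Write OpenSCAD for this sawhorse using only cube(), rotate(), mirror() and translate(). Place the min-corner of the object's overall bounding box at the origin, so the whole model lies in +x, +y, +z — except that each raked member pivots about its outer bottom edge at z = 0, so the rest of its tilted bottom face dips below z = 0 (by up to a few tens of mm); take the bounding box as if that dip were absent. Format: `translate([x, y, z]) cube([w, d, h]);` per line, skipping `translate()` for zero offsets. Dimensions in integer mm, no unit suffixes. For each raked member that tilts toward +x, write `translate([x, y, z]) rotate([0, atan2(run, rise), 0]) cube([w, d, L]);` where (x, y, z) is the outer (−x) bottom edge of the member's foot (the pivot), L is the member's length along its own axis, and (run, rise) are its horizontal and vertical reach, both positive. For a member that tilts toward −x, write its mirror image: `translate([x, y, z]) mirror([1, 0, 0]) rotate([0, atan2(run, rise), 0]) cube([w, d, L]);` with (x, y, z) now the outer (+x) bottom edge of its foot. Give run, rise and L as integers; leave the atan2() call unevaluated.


translate([162, 0, 720]) cube([103, 1192, 88]);
translate([0, 83, 0]) rotate([0, atan2(162, 720), 0]) cube([40, 48, 738]);
translate([427, 83, 0]) mirror([1, 0, 0]) rotate([0, atan2(162, 720), 0]) cube([40, 48, 738]);
translate([0, 1061, 0]) rotate([0, atan2(162, 720), 0]) cube([40, 48, 738]);
translate([427, 1061, 0]) mirror([1, 0, 0]) rotate([0, atan2(162, 720), 0]) cube([40, 48, 738]);


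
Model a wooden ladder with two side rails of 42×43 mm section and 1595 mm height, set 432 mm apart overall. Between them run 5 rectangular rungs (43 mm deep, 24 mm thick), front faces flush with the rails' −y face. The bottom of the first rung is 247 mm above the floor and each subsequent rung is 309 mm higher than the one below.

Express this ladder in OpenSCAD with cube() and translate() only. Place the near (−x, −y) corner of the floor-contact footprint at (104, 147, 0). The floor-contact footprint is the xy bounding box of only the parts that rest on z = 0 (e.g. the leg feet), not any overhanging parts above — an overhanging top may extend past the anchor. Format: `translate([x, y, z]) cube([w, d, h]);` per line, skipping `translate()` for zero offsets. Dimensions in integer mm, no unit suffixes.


translate([104, 147, 0]) cube([42, 43, 1595]);
translate([494, 147, 0]) cube([42, 43, 1595]);
translate([146, 147, 247]) cube([348, 43, 24]);
translate([146, 147, 556]) cube([348, 43, 24]);
translate([146, 147, 865]) cube([348, 43, 24]);
translate([146, 147, 1174]) cube([348, 43, 24]);
translate([146, 147, 1483]) cube([348, 43, 24]);


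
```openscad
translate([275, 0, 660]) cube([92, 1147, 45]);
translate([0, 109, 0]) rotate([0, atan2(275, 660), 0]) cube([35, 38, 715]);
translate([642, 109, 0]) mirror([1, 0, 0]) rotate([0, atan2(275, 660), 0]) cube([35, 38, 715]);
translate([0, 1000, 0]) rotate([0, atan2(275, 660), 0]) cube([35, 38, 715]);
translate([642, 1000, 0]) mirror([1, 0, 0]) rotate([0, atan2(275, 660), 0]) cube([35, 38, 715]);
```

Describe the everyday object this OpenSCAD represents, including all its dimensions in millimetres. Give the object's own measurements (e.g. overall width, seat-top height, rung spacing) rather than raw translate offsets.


A sawhorse. A 92×1147×45 mm beam (x, y, z) sits on two A-frame leg pairs. Each pair is two raked legs of 35×38 mm section (38 mm along y) splaying symmetrically in x. Each leg rises 660 mm vertically over 275 mm of horizontal reach and is 715 mm long along its own axis. Every leg's outer bottom edge rests on the floor and its outer top edge meets a bottom edge of the beam — the left legs (tilting toward +x) meet the beam's −x bottom edge, the right legs (their mirror images, tilting toward −x) meet its +x bottom edge — so the leg tops tuck under the beam, the beam's underside is 660 mm above the floor, and the feet are 642 mm apart outside-to-outside with the beam centred between them. The two leg pairs are set in 109 mm from either end of the beam.


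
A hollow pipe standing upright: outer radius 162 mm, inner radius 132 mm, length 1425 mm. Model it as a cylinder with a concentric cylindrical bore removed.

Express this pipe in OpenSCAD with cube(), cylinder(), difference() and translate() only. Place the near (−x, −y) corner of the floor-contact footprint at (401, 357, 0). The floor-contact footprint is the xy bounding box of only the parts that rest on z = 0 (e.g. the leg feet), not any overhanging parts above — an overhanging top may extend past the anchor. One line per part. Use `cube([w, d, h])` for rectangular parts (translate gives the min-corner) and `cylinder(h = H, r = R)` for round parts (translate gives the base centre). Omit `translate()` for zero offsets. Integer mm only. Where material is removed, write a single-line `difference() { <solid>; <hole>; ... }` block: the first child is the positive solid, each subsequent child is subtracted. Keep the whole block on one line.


difference() { translate([563, 519, 0]) cylinder(h = 1425, r = 162); translate([563, 519, 0]) cylinder(h = 1425, r = 132); }


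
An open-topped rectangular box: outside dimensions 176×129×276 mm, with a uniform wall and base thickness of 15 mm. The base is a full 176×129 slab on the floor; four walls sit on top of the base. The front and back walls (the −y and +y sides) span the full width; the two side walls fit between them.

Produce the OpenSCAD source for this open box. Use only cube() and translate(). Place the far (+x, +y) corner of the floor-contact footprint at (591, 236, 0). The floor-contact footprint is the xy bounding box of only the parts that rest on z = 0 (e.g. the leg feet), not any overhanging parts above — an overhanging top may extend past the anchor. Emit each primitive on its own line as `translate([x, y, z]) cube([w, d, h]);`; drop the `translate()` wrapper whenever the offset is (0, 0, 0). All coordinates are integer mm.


translate([415, 107, 0]) cube([176, 129, 15]);
translate([415, 107, 15]) cube([176, 15, 261]);
translate([415, 221, 15]) cube([176, 15, 261]);
translate([415, 122, 15]) cube([15, 99, 261]);
translate([576, 122, 15]) cube([15, 99, 261]);


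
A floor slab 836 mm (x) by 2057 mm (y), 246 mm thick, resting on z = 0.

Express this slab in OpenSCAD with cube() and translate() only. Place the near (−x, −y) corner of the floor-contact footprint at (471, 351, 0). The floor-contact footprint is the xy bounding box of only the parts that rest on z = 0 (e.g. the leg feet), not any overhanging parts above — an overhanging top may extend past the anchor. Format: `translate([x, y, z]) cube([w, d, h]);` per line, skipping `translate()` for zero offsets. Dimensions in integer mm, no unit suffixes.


translate([471, 351, 0]) cube([836, 2057, 246]);


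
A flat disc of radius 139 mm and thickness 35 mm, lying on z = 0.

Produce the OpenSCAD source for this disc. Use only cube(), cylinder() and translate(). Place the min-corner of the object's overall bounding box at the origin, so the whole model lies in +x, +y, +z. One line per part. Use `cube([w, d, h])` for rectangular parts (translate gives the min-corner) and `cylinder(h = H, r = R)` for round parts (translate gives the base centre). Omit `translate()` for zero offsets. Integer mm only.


translate([139, 139, 0]) cylinder(h = 35, r = 139);


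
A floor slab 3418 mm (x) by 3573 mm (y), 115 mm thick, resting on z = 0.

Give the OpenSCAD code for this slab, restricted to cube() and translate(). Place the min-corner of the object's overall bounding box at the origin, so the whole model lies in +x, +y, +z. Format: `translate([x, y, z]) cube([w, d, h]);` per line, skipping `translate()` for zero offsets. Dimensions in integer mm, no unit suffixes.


cube([3418, 3573, 115]);


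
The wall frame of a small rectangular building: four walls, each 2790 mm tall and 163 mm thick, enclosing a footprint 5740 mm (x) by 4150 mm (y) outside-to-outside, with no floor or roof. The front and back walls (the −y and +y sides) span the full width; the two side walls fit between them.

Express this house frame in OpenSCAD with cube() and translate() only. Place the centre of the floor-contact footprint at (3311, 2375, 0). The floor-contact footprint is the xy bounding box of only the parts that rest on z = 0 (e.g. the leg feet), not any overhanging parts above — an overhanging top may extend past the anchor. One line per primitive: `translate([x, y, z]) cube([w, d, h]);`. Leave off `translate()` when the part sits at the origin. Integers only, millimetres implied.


translate([441, 300, 0]) cube([5740, 163, 2790]);
translate([441, 4287, 0]) cube([5740, 163, 2790]);
translate([441, 463, 0]) cube([163, 3824, 2790]);
translate([6018, 463, 0]) cube([163, 3824, 2790]);


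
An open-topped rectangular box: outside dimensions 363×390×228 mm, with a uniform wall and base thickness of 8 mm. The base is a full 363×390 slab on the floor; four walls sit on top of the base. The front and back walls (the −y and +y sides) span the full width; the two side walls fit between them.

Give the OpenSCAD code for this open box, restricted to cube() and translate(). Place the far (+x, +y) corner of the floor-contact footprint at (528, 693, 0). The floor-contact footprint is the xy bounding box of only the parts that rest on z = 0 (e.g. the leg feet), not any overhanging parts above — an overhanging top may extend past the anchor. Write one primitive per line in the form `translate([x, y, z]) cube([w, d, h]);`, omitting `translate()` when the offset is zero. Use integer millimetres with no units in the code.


translate([165, 303, 0]) cube([363, 390, 8]);
translate([165, 303, 8]) cube([363, 8, 220]);
translate([165, 685, 8]) cube([363, 8, 220]);
translate([165, 311, 8]) cube([8, 374, 220]);
translate([520, 311, 8]) cube([8, 374, 220]);


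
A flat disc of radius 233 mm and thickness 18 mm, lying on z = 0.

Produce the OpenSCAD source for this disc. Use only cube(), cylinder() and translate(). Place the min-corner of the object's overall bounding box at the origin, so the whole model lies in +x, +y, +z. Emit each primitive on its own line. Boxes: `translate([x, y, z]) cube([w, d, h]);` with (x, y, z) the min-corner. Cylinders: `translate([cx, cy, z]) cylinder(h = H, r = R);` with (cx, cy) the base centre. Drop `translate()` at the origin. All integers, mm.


translate([233, 233, 0]) cylinder(h = 18, r = 233);


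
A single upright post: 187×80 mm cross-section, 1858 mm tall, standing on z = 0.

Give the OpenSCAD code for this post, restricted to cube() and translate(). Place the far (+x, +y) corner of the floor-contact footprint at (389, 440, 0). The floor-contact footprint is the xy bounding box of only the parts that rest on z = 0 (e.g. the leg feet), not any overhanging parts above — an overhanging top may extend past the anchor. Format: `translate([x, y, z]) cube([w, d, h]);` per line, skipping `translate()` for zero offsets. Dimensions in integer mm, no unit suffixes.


translate([202, 360, 0]) cube([187, 80, 1858]);


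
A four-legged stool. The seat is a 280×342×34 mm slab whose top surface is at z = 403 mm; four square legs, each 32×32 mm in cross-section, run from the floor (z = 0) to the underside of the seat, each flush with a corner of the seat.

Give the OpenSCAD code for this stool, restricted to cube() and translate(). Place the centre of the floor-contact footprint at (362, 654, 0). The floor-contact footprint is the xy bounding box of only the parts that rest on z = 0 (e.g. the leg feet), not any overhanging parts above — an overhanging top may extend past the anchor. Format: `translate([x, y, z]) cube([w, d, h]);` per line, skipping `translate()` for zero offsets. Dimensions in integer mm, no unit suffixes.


translate([222, 483, 369]) cube([280, 342, 34]);
translate([222, 483, 0]) cube([32, 32, 369]);
translate([470, 483, 0]) cube([32, 32, 369]);
translate([222, 793, 0]) cube([32, 32, 369]);
translate([470, 793, 0]) cube([32, 32, 369]);


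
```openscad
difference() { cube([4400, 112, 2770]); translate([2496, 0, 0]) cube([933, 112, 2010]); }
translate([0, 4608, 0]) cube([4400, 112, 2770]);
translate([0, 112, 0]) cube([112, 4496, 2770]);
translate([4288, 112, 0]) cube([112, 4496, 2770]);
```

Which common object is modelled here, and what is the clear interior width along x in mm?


A single room. The interior width is 4176 mm.

Four walls enclosing a rectangle with a door in the front wall — a room. Outside width 4400 minus two 112 mm walls gives 4176 mm.


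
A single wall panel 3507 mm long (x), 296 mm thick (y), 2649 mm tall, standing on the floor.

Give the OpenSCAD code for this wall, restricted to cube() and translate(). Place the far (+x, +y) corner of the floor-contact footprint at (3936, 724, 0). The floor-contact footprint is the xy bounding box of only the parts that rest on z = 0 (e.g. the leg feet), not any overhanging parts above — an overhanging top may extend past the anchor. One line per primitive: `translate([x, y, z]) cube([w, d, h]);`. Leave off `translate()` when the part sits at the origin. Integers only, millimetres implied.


translate([429, 428, 0]) cube([3507, 296, 2649]);


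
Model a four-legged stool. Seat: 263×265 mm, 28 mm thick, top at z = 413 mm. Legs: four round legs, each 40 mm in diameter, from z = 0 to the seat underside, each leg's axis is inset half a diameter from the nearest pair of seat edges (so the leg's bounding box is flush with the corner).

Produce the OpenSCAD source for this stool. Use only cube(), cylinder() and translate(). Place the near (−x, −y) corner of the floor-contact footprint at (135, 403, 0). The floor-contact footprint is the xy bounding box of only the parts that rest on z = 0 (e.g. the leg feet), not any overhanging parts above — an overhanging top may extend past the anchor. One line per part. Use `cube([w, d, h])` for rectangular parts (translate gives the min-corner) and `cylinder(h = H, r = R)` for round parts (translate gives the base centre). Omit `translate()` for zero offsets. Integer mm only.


// leg_h = 413 - 28 = 385
translate([135, 403, 385]) cube([263, 265, 28]);
translate([155, 423, 0]) cylinder(h = 385, r = 20);
translate([378, 423, 0]) cylinder(h = 385, r = 20);
translate([155, 648, 0]) cylinder(h = 385, r = 20);
translate([378, 648, 0]) cylinder(h = 385, r = 20);


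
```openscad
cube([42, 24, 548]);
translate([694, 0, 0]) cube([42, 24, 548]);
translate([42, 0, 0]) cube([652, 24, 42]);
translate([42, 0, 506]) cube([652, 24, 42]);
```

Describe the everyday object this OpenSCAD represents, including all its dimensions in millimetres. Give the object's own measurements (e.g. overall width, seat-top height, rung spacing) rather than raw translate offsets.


A rectangular picture frame lying in the x–z plane (depth along y). The opening is 652 mm wide (x) by 464 mm tall (z), surrounded by a border 42 mm wide on all four sides. The frame is 24 mm deep and is made of two full-height vertical stiles with two horizontal rails fitted between them.


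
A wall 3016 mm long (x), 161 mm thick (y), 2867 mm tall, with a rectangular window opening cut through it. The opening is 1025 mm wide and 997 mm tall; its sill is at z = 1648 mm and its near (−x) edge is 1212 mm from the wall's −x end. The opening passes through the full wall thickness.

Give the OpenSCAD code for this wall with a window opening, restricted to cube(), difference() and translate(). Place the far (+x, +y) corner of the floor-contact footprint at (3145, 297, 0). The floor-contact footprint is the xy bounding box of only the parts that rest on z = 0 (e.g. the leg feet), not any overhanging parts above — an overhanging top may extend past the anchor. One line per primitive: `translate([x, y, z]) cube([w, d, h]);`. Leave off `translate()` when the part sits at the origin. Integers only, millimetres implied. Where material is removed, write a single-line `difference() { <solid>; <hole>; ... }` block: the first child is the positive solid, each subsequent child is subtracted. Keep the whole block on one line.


difference() { translate([129, 136, 0]) cube([3016, 161, 2867]); translate([1341, 136, 1648]) cube([1025, 161, 997]); }


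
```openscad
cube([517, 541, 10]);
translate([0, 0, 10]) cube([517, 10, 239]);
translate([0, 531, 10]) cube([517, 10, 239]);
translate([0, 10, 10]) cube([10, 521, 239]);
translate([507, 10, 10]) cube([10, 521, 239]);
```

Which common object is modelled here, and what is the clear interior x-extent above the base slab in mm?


An open box. The internal width is 497 mm.

A 517×541 base slab with four walls standing on it — an open box. The base is 517 mm wide and the walls are 10 mm thick, so the internal width is 517 − 2 × 10 = 497 mm.


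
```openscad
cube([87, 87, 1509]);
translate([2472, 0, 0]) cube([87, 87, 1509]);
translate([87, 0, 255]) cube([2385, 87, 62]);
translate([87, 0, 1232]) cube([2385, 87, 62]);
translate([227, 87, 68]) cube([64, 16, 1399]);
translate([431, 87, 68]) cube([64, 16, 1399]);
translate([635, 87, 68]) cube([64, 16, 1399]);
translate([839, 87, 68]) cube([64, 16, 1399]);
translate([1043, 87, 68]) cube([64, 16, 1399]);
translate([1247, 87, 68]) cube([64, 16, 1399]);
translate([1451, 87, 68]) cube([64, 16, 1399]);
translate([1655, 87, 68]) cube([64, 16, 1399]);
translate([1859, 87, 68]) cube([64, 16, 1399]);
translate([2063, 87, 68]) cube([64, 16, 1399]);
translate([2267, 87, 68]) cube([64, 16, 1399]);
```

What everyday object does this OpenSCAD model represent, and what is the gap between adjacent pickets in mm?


A fence section. The picket gap is 140 mm.

Two posts, two rails, 11 pickets — a fence section. Span 2385 mm holds 11 pickets of 64 mm with 12 equal gaps: ⌊(2385 − 11·64) / 12⌋ = 140 mm.


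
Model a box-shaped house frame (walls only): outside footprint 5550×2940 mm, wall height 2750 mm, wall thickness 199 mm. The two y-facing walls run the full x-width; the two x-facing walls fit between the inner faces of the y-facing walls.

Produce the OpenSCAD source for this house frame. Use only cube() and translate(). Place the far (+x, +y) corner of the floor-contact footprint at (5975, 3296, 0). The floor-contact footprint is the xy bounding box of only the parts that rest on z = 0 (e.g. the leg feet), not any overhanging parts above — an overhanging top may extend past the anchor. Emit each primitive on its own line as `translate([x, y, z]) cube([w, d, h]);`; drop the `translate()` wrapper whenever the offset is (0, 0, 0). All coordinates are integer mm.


translate([425, 356, 0]) cube([5550, 199, 2750]);
translate([425, 3097, 0]) cube([5550, 199, 2750]);
translate([425, 555, 0]) cube([199, 2542, 2750]);
translate([5776, 555, 0]) cube([199, 2542, 2750]);


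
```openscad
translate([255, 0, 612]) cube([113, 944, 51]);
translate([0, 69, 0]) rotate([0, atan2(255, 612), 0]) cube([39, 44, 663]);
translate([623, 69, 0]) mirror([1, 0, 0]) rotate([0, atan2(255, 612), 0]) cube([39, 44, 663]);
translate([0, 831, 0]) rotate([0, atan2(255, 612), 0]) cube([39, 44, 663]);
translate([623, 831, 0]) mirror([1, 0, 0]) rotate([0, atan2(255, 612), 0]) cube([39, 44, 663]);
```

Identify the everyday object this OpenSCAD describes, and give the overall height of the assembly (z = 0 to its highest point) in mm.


A sawhorse. The overall height is 663 mm.

A beam across two mirrored pairs of raked legs — a sawhorse. The beam's underside is at z = 612 (matching the legs' vertical rise in atan2(255, 612)) and the beam is 51 mm tall, so its top is at 612 + 51 = 663 mm. The raked legs top out at the beam's underside, so that is the highest point.


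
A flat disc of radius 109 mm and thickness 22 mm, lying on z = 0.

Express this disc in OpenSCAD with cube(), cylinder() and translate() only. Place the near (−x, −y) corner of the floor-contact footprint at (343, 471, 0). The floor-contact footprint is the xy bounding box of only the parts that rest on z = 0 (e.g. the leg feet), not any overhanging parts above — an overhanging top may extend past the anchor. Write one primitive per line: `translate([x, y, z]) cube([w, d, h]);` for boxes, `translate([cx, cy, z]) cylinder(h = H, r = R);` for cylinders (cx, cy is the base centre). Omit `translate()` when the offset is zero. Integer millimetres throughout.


translate([452, 580, 0]) cylinder(h = 22, r = 109);


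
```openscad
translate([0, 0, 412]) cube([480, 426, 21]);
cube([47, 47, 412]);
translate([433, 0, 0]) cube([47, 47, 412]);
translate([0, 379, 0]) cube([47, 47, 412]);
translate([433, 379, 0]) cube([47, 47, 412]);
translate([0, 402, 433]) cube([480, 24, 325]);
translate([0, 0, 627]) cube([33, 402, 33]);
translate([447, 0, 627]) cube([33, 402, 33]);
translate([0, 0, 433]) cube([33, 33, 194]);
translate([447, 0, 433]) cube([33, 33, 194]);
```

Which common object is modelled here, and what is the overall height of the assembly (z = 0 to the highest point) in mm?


A chair. The overall height is 758 mm.

A slab on four corner posts with a tall panel at the back — a chair. The seat slab sits at z = 412 with thickness 21, and the 325 mm backrest starts at the seat top, so the overall height is 412 + 21 + 325 = 758 mm.


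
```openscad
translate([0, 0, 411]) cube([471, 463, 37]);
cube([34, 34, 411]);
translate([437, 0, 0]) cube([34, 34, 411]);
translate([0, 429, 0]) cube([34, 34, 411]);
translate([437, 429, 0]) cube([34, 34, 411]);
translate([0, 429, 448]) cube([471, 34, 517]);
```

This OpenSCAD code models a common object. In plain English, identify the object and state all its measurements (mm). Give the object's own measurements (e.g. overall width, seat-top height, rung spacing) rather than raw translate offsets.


A chair. The seat is a 471×463×37 mm slab with its top at z = 448 mm, on four 34×34 mm corner legs (flush with the seat edges, standing on z = 0). A flat backrest 34 mm thick, 517 mm tall, spans the full seat width and rises from the seat top along its +y edge, rear face flush with the rear of the seat.


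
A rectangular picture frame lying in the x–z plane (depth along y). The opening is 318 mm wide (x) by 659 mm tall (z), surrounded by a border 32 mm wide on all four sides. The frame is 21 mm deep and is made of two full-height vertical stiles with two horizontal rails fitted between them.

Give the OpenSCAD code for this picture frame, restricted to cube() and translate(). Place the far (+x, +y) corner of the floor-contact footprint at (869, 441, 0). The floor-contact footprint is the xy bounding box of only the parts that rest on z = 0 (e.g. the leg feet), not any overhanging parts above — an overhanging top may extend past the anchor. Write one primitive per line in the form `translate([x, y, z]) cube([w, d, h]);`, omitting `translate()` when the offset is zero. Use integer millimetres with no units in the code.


translate([487, 420, 0]) cube([32, 21, 723]);
translate([837, 420, 0]) cube([32, 21, 723]);
translate([519, 420, 0]) cube([318, 21, 32]);
translate([519, 420, 691]) cube([318, 21, 32]);


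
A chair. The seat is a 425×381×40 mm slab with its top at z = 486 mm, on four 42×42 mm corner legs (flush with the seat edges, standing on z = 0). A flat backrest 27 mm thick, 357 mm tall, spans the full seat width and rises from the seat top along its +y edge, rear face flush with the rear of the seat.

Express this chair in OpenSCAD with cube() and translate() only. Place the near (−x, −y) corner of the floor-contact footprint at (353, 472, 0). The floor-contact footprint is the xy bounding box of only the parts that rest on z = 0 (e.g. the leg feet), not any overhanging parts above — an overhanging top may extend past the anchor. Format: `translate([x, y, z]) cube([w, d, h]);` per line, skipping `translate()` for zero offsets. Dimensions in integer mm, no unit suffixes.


// leg_h = 486 - 40 = 446
translate([353, 472, 446]) cube([425, 381, 40]);
translate([353, 472, 0]) cube([42, 42, 446]);
translate([736, 472, 0]) cube([42, 42, 446]);
translate([353, 811, 0]) cube([42, 42, 446]);
translate([736, 811, 0]) cube([42, 42, 446]);
translate([353, 826, 486]) cube([425, 27, 357]);


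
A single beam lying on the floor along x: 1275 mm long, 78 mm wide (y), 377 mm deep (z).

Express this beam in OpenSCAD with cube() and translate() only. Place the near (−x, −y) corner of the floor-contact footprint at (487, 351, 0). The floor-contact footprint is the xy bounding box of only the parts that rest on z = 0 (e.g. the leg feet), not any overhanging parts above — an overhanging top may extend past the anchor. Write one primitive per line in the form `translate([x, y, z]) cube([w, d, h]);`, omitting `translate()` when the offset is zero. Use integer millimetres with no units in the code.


translate([487, 351, 0]) cube([1275, 78, 377]);


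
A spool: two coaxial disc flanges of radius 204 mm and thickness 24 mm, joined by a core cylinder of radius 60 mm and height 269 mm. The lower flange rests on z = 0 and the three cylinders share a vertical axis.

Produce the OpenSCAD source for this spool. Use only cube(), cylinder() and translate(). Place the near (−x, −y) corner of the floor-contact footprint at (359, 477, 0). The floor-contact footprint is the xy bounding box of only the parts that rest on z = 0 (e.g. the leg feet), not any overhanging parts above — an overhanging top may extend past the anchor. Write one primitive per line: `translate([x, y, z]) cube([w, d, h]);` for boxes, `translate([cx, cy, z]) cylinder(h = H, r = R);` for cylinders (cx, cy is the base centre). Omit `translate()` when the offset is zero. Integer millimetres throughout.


translate([563, 681, 0]) cylinder(h = 24, r = 204);
translate([563, 681, 24]) cylinder(h = 269, r = 60);
translate([563, 681, 293]) cylinder(h = 24, r = 204);


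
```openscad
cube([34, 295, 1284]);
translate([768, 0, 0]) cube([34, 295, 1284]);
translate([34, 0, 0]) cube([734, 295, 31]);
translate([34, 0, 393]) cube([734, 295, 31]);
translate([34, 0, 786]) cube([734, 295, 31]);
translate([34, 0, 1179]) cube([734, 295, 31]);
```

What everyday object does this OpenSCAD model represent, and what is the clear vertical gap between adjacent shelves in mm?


A bookshelf. The clear shelf gap is 362 mm.

Two tall side panels with 4 horizontal boards between them — a bookshelf. The first two shelf undersides are at z = 0 and z = 393; with shelf thickness 31, the clear gap is 393 − 0 − 31 = 362 mm.


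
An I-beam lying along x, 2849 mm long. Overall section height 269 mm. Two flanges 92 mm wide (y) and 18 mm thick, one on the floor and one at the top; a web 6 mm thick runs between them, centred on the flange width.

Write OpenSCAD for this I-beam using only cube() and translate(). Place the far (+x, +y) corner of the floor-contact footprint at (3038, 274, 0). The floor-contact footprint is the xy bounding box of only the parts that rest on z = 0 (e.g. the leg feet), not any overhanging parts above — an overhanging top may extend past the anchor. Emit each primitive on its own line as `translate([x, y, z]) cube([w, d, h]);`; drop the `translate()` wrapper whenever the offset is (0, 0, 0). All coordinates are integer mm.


translate([189, 182, 0]) cube([2849, 92, 18]);
translate([189, 225, 18]) cube([2849, 6, 233]);
translate([189, 182, 251]) cube([2849, 92, 18]);


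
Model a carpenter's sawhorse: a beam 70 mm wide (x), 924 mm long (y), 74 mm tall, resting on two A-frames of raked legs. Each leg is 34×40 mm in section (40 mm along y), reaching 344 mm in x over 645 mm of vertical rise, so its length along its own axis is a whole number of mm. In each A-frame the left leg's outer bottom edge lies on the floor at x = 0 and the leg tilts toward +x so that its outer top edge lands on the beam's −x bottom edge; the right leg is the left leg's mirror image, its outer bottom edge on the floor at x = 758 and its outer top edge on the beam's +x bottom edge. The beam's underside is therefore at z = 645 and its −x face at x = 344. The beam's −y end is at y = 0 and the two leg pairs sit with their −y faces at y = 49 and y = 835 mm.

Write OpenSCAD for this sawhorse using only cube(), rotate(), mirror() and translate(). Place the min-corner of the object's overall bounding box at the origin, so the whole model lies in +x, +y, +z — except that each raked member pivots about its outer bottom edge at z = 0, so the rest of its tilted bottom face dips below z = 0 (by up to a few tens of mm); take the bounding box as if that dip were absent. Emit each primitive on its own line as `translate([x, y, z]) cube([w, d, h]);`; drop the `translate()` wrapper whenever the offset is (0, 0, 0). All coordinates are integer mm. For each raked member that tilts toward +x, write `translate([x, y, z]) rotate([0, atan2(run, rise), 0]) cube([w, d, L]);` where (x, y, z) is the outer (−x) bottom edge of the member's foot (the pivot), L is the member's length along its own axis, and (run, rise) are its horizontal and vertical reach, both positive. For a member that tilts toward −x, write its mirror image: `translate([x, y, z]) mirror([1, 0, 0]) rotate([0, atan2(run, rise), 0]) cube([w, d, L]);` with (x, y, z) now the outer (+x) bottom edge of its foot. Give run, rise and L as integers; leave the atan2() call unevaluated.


translate([344, 0, 645]) cube([70, 924, 74]);
translate([0, 49, 0]) rotate([0, atan2(344, 645), 0]) cube([34, 40, 731]);
translate([758, 49, 0]) mirror([1, 0, 0]) rotate([0, atan2(344, 645), 0]) cube([34, 40, 731]);
translate([0, 835, 0]) rotate([0, atan2(344, 645), 0]) cube([34, 40, 731]);
translate([758, 835, 0]) mirror([1, 0, 0]) rotate([0, atan2(344, 645), 0]) cube([34, 40, 731]);
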